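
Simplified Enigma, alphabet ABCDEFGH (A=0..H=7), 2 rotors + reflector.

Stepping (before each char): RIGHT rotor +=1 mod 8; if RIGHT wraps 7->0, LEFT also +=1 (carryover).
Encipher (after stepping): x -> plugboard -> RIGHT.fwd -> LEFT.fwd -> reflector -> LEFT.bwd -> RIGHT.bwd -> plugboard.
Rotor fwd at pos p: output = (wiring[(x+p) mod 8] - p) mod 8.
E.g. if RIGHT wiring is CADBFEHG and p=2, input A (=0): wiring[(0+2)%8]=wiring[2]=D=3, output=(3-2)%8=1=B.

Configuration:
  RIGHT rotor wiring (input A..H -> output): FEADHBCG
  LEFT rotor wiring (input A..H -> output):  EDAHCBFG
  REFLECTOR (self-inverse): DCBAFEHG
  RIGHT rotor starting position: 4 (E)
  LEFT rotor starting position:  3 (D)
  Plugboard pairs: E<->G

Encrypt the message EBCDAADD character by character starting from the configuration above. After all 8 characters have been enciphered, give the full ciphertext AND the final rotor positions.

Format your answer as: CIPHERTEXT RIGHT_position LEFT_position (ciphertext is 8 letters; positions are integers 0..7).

Answer: ACHECBBA 4 4

Derivation:
Char 1 ('E'): step: R->5, L=3; E->plug->G->R->G->L->A->refl->D->L'->E->R'->A->plug->A
Char 2 ('B'): step: R->6, L=3; B->plug->B->R->A->L->E->refl->F->L'->H->R'->C->plug->C
Char 3 ('C'): step: R->7, L=3; C->plug->C->R->F->L->B->refl->C->L'->D->R'->H->plug->H
Char 4 ('D'): step: R->0, L->4 (L advanced); D->plug->D->R->D->L->C->refl->B->L'->C->R'->G->plug->E
Char 5 ('A'): step: R->1, L=4; A->plug->A->R->D->L->C->refl->B->L'->C->R'->C->plug->C
Char 6 ('A'): step: R->2, L=4; A->plug->A->R->G->L->E->refl->F->L'->B->R'->B->plug->B
Char 7 ('D'): step: R->3, L=4; D->plug->D->R->H->L->D->refl->A->L'->E->R'->B->plug->B
Char 8 ('D'): step: R->4, L=4; D->plug->D->R->C->L->B->refl->C->L'->D->R'->A->plug->A
Final: ciphertext=ACHECBBA, RIGHT=4, LEFT=4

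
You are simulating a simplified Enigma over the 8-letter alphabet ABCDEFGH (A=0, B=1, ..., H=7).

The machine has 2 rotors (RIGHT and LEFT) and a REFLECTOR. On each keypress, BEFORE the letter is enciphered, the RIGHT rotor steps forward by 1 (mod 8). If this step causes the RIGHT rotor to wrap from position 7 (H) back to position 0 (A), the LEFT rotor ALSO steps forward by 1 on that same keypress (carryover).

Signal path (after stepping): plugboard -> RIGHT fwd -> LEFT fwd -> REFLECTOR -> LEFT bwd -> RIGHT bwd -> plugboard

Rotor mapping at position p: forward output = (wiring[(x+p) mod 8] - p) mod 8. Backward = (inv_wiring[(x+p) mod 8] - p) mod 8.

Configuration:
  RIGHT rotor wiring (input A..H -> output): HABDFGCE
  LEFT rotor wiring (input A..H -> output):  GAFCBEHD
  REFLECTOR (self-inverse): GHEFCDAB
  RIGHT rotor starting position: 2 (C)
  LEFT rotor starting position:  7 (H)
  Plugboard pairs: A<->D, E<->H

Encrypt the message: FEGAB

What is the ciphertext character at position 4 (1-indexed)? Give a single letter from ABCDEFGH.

Char 1 ('F'): step: R->3, L=7; F->plug->F->R->E->L->D->refl->F->L'->G->R'->H->plug->E
Char 2 ('E'): step: R->4, L=7; E->plug->H->R->H->L->A->refl->G->L'->D->R'->E->plug->H
Char 3 ('G'): step: R->5, L=7; G->plug->G->R->G->L->F->refl->D->L'->E->R'->F->plug->F
Char 4 ('A'): step: R->6, L=7; A->plug->D->R->C->L->B->refl->H->L'->B->R'->C->plug->C

C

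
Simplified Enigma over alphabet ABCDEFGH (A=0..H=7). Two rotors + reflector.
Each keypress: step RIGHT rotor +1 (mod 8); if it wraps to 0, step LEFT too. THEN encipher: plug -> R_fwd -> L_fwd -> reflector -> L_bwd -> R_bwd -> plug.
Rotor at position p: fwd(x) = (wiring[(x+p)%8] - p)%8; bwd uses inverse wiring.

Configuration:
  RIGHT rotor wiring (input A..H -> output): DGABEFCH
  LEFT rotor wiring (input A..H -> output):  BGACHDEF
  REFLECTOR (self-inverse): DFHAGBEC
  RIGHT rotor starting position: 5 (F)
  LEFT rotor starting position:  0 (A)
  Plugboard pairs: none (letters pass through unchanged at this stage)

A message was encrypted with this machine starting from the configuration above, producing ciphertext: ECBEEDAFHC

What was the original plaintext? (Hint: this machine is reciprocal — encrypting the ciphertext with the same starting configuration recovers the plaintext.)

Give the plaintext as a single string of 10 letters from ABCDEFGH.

Answer: CAAFCHFDCF

Derivation:
Char 1 ('E'): step: R->6, L=0; E->plug->E->R->C->L->A->refl->D->L'->F->R'->C->plug->C
Char 2 ('C'): step: R->7, L=0; C->plug->C->R->H->L->F->refl->B->L'->A->R'->A->plug->A
Char 3 ('B'): step: R->0, L->1 (L advanced); B->plug->B->R->G->L->E->refl->G->L'->D->R'->A->plug->A
Char 4 ('E'): step: R->1, L=1; E->plug->E->R->E->L->C->refl->H->L'->B->R'->F->plug->F
Char 5 ('E'): step: R->2, L=1; E->plug->E->R->A->L->F->refl->B->L'->C->R'->C->plug->C
Char 6 ('D'): step: R->3, L=1; D->plug->D->R->H->L->A->refl->D->L'->F->R'->H->plug->H
Char 7 ('A'): step: R->4, L=1; A->plug->A->R->A->L->F->refl->B->L'->C->R'->F->plug->F
Char 8 ('F'): step: R->5, L=1; F->plug->F->R->D->L->G->refl->E->L'->G->R'->D->plug->D
Char 9 ('H'): step: R->6, L=1; H->plug->H->R->H->L->A->refl->D->L'->F->R'->C->plug->C
Char 10 ('C'): step: R->7, L=1; C->plug->C->R->H->L->A->refl->D->L'->F->R'->F->plug->F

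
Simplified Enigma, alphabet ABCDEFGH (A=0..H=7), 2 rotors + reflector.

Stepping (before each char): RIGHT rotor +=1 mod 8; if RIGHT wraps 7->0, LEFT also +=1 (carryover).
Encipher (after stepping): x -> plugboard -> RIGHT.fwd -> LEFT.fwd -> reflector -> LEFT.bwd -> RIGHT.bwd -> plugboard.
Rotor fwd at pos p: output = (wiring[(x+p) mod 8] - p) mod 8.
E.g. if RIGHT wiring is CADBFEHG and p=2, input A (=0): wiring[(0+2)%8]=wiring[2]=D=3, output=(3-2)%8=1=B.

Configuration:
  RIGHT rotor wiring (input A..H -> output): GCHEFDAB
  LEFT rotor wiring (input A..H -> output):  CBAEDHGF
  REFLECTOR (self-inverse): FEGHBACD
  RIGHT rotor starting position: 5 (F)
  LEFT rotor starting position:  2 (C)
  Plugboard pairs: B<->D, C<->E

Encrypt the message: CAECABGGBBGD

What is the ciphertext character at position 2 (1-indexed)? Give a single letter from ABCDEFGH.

Char 1 ('C'): step: R->6, L=2; C->plug->E->R->B->L->C->refl->G->L'->A->R'->C->plug->E
Char 2 ('A'): step: R->7, L=2; A->plug->A->R->C->L->B->refl->E->L'->E->R'->G->plug->G

G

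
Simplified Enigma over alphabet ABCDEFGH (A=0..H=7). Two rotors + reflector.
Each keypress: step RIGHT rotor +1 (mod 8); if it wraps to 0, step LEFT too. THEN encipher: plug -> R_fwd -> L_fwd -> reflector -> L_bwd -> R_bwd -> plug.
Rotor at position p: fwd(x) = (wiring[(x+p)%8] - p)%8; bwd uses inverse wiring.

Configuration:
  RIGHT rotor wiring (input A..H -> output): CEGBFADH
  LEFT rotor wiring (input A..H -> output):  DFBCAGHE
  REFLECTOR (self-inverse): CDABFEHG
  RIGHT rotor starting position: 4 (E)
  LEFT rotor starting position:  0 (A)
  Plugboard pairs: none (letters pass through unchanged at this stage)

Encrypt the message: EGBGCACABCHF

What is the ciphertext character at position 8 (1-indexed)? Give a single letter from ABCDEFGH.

Char 1 ('E'): step: R->5, L=0; E->plug->E->R->H->L->E->refl->F->L'->B->R'->F->plug->F
Char 2 ('G'): step: R->6, L=0; G->plug->G->R->H->L->E->refl->F->L'->B->R'->B->plug->B
Char 3 ('B'): step: R->7, L=0; B->plug->B->R->D->L->C->refl->A->L'->E->R'->H->plug->H
Char 4 ('G'): step: R->0, L->1 (L advanced); G->plug->G->R->D->L->H->refl->G->L'->F->R'->E->plug->E
Char 5 ('C'): step: R->1, L=1; C->plug->C->R->A->L->E->refl->F->L'->E->R'->D->plug->D
Char 6 ('A'): step: R->2, L=1; A->plug->A->R->E->L->F->refl->E->L'->A->R'->G->plug->G
Char 7 ('C'): step: R->3, L=1; C->plug->C->R->F->L->G->refl->H->L'->D->R'->H->plug->H
Char 8 ('A'): step: R->4, L=1; A->plug->A->R->B->L->A->refl->C->L'->H->R'->C->plug->C

C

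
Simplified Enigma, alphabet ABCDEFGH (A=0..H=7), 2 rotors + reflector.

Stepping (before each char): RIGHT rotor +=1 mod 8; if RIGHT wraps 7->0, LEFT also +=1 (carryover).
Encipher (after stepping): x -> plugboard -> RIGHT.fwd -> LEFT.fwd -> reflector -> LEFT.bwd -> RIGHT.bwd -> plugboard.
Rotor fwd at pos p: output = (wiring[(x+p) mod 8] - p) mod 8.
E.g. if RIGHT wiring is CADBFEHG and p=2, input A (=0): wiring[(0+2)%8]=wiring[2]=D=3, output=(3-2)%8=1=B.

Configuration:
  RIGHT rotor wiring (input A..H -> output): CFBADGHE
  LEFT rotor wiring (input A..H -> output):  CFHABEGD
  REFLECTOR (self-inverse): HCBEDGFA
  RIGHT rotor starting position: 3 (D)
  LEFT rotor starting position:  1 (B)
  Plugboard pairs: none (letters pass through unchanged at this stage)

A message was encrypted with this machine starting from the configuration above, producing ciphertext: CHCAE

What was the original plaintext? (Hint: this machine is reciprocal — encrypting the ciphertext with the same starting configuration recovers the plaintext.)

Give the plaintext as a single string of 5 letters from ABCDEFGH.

Char 1 ('C'): step: R->4, L=1; C->plug->C->R->D->L->A->refl->H->L'->C->R'->B->plug->B
Char 2 ('H'): step: R->5, L=1; H->plug->H->R->G->L->C->refl->B->L'->H->R'->C->plug->C
Char 3 ('C'): step: R->6, L=1; C->plug->C->R->E->L->D->refl->E->L'->A->R'->H->plug->H
Char 4 ('A'): step: R->7, L=1; A->plug->A->R->F->L->F->refl->G->L'->B->R'->E->plug->E
Char 5 ('E'): step: R->0, L->2 (L advanced); E->plug->E->R->D->L->C->refl->B->L'->F->R'->B->plug->B

Answer: BCHEB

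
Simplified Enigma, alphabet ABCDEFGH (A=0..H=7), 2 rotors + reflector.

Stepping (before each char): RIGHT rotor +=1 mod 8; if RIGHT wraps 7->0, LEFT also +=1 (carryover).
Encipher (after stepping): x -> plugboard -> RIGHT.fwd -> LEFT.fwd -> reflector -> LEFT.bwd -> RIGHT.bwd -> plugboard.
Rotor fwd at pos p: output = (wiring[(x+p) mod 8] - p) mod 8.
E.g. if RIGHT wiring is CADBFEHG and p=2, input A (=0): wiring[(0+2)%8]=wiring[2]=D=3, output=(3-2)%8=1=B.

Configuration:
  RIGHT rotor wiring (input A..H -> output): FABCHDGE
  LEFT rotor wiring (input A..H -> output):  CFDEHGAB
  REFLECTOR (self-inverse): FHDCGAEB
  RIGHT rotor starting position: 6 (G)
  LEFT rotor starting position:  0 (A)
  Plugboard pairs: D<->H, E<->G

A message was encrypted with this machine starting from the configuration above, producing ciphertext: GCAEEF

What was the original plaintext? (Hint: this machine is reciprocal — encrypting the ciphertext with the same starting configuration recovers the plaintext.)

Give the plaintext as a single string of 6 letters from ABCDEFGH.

Char 1 ('G'): step: R->7, L=0; G->plug->E->R->D->L->E->refl->G->L'->F->R'->A->plug->A
Char 2 ('C'): step: R->0, L->1 (L advanced); C->plug->C->R->B->L->C->refl->D->L'->C->R'->D->plug->H
Char 3 ('A'): step: R->1, L=1; A->plug->A->R->H->L->B->refl->H->L'->F->R'->F->plug->F
Char 4 ('E'): step: R->2, L=1; E->plug->G->R->D->L->G->refl->E->L'->A->R'->B->plug->B
Char 5 ('E'): step: R->3, L=1; E->plug->G->R->F->L->H->refl->B->L'->H->R'->A->plug->A
Char 6 ('F'): step: R->4, L=1; F->plug->F->R->E->L->F->refl->A->L'->G->R'->H->plug->D

Answer: AHFBAD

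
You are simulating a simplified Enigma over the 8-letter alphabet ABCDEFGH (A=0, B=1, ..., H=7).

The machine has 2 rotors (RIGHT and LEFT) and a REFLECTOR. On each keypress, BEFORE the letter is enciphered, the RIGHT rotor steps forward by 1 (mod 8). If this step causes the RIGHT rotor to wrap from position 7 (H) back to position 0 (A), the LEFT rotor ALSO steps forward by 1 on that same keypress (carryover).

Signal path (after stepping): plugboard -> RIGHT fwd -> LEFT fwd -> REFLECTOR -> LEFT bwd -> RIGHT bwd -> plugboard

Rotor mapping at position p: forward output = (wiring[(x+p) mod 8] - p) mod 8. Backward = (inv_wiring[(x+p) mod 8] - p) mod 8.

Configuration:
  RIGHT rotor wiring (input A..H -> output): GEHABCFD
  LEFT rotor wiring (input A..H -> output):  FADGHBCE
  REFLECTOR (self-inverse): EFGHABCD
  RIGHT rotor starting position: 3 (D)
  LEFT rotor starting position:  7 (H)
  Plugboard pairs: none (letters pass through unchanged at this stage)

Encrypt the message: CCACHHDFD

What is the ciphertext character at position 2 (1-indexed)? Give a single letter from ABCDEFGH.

Char 1 ('C'): step: R->4, L=7; C->plug->C->R->B->L->G->refl->C->L'->G->R'->B->plug->B
Char 2 ('C'): step: R->5, L=7; C->plug->C->R->G->L->C->refl->G->L'->B->R'->D->plug->D

D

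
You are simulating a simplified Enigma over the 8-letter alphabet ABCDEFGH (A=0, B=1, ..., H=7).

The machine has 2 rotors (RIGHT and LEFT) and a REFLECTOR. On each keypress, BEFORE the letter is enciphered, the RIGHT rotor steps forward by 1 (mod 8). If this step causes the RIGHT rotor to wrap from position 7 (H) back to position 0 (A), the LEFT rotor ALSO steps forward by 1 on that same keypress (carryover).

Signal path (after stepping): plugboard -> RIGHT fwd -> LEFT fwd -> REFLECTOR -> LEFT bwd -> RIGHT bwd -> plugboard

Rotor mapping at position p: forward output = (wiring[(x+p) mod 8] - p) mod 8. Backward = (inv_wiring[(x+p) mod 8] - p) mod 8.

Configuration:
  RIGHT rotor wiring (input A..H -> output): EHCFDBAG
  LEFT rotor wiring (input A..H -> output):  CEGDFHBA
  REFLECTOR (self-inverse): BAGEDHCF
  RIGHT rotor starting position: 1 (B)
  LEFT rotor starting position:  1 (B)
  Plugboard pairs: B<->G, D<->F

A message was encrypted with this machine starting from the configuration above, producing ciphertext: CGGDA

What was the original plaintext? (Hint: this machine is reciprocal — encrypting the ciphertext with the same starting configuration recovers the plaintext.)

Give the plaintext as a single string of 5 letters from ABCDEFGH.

Char 1 ('C'): step: R->2, L=1; C->plug->C->R->B->L->F->refl->H->L'->G->R'->E->plug->E
Char 2 ('G'): step: R->3, L=1; G->plug->B->R->A->L->D->refl->E->L'->D->R'->E->plug->E
Char 3 ('G'): step: R->4, L=1; G->plug->B->R->F->L->A->refl->B->L'->H->R'->A->plug->A
Char 4 ('D'): step: R->5, L=1; D->plug->F->R->F->L->A->refl->B->L'->H->R'->D->plug->F
Char 5 ('A'): step: R->6, L=1; A->plug->A->R->C->L->C->refl->G->L'->E->R'->E->plug->E

Answer: EEAFE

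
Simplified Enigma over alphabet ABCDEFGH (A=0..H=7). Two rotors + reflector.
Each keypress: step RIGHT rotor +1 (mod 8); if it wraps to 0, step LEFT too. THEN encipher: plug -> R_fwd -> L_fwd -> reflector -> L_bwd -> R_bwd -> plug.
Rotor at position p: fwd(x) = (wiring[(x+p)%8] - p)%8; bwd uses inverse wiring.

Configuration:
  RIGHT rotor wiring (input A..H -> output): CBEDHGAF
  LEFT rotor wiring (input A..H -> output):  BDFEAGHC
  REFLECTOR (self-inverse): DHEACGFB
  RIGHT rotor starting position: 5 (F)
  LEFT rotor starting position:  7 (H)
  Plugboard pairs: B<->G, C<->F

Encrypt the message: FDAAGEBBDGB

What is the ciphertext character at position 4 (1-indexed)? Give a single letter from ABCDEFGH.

Char 1 ('F'): step: R->6, L=7; F->plug->C->R->E->L->F->refl->G->L'->D->R'->D->plug->D
Char 2 ('D'): step: R->7, L=7; D->plug->D->R->F->L->B->refl->H->L'->G->R'->A->plug->A
Char 3 ('A'): step: R->0, L->0 (L advanced); A->plug->A->R->C->L->F->refl->G->L'->F->R'->H->plug->H
Char 4 ('A'): step: R->1, L=0; A->plug->A->R->A->L->B->refl->H->L'->G->R'->D->plug->D

D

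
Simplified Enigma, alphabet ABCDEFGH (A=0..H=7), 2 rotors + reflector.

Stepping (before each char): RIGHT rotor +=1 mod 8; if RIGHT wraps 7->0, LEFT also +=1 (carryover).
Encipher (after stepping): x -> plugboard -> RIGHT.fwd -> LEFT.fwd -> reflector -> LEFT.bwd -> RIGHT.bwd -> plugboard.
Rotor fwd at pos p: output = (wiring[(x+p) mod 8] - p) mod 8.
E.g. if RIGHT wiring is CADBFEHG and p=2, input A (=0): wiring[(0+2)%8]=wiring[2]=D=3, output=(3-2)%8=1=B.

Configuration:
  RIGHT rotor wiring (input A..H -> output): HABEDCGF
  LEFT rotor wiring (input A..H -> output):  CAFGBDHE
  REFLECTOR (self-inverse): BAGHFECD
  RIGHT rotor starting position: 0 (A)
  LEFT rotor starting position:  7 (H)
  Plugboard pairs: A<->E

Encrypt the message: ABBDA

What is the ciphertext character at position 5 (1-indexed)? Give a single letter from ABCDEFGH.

Char 1 ('A'): step: R->1, L=7; A->plug->E->R->B->L->D->refl->H->L'->E->R'->G->plug->G
Char 2 ('B'): step: R->2, L=7; B->plug->B->R->C->L->B->refl->A->L'->H->R'->A->plug->E
Char 3 ('B'): step: R->3, L=7; B->plug->B->R->A->L->F->refl->E->L'->G->R'->H->plug->H
Char 4 ('D'): step: R->4, L=7; D->plug->D->R->B->L->D->refl->H->L'->E->R'->F->plug->F
Char 5 ('A'): step: R->5, L=7; A->plug->E->R->D->L->G->refl->C->L'->F->R'->A->plug->E

E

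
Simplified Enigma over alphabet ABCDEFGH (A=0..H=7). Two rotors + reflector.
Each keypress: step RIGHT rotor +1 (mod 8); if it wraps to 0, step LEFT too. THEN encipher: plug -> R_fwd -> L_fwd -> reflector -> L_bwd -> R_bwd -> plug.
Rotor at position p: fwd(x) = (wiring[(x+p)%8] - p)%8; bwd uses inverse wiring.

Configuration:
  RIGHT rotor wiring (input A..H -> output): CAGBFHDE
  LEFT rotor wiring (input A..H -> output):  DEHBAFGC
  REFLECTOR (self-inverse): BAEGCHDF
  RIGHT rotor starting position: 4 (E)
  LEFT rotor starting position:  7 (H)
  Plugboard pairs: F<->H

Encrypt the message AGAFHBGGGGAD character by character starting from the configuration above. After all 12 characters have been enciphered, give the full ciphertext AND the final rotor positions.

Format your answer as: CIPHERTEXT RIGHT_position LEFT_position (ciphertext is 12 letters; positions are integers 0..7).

Answer: CDBGBEBFEFEB 0 1

Derivation:
Char 1 ('A'): step: R->5, L=7; A->plug->A->R->C->L->F->refl->H->L'->H->R'->C->plug->C
Char 2 ('G'): step: R->6, L=7; G->plug->G->R->H->L->H->refl->F->L'->C->R'->D->plug->D
Char 3 ('A'): step: R->7, L=7; A->plug->A->R->F->L->B->refl->A->L'->D->R'->B->plug->B
Char 4 ('F'): step: R->0, L->0 (L advanced); F->plug->H->R->E->L->A->refl->B->L'->D->R'->G->plug->G
Char 5 ('H'): step: R->1, L=0; H->plug->F->R->C->L->H->refl->F->L'->F->R'->B->plug->B
Char 6 ('B'): step: R->2, L=0; B->plug->B->R->H->L->C->refl->E->L'->B->R'->E->plug->E
Char 7 ('G'): step: R->3, L=0; G->plug->G->R->F->L->F->refl->H->L'->C->R'->B->plug->B
Char 8 ('G'): step: R->4, L=0; G->plug->G->R->C->L->H->refl->F->L'->F->R'->H->plug->F
Char 9 ('G'): step: R->5, L=0; G->plug->G->R->E->L->A->refl->B->L'->D->R'->E->plug->E
Char 10 ('G'): step: R->6, L=0; G->plug->G->R->H->L->C->refl->E->L'->B->R'->H->plug->F
Char 11 ('A'): step: R->7, L=0; A->plug->A->R->F->L->F->refl->H->L'->C->R'->E->plug->E
Char 12 ('D'): step: R->0, L->1 (L advanced); D->plug->D->R->B->L->G->refl->D->L'->A->R'->B->plug->B
Final: ciphertext=CDBGBEBFEFEB, RIGHT=0, LEFT=1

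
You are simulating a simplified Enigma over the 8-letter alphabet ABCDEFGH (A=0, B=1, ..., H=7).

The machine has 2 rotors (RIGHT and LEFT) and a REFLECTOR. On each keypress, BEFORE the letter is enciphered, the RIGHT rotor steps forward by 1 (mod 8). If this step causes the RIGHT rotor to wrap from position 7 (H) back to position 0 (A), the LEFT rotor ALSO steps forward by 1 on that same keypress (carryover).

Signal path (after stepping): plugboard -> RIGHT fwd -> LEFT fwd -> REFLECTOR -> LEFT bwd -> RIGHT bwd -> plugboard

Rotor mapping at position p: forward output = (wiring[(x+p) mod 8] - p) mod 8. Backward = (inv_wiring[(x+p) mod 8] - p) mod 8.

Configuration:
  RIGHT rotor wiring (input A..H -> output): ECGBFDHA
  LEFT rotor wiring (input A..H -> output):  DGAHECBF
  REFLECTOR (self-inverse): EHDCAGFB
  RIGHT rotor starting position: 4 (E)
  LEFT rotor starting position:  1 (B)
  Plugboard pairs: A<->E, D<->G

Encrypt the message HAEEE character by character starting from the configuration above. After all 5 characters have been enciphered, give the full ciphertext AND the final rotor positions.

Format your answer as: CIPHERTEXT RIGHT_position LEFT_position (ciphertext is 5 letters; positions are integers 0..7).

Char 1 ('H'): step: R->5, L=1; H->plug->H->R->A->L->F->refl->G->L'->C->R'->B->plug->B
Char 2 ('A'): step: R->6, L=1; A->plug->E->R->A->L->F->refl->G->L'->C->R'->B->plug->B
Char 3 ('E'): step: R->7, L=1; E->plug->A->R->B->L->H->refl->B->L'->E->R'->G->plug->D
Char 4 ('E'): step: R->0, L->2 (L advanced); E->plug->A->R->E->L->H->refl->B->L'->G->R'->C->plug->C
Char 5 ('E'): step: R->1, L=2; E->plug->A->R->B->L->F->refl->G->L'->A->R'->C->plug->C
Final: ciphertext=BBDCC, RIGHT=1, LEFT=2

Answer: BBDCC 1 2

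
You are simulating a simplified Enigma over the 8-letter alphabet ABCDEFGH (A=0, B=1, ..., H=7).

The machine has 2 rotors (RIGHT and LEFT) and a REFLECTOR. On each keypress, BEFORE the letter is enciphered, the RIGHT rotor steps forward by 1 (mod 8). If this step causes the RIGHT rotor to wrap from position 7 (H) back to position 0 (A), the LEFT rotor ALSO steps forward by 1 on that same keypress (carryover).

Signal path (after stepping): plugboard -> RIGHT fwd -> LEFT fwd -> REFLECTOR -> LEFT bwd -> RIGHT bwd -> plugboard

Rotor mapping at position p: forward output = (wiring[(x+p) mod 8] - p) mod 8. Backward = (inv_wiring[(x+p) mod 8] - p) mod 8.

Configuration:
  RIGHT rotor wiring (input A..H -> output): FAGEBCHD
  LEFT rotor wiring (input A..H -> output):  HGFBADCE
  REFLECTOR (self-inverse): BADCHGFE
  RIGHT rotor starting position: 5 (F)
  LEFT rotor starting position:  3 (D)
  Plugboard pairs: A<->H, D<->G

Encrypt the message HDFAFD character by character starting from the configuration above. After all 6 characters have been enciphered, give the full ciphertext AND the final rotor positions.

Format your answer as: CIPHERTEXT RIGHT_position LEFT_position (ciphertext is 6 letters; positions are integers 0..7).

Answer: EEDBGG 3 4

Derivation:
Char 1 ('H'): step: R->6, L=3; H->plug->A->R->B->L->F->refl->G->L'->A->R'->E->plug->E
Char 2 ('D'): step: R->7, L=3; D->plug->G->R->D->L->H->refl->E->L'->F->R'->E->plug->E
Char 3 ('F'): step: R->0, L->4 (L advanced); F->plug->F->R->C->L->G->refl->F->L'->H->R'->G->plug->D
Char 4 ('A'): step: R->1, L=4; A->plug->H->R->E->L->D->refl->C->L'->F->R'->B->plug->B
Char 5 ('F'): step: R->2, L=4; F->plug->F->R->B->L->H->refl->E->L'->A->R'->D->plug->G
Char 6 ('D'): step: R->3, L=4; D->plug->G->R->F->L->C->refl->D->L'->E->R'->D->plug->G
Final: ciphertext=EEDBGG, RIGHT=3, LEFT=4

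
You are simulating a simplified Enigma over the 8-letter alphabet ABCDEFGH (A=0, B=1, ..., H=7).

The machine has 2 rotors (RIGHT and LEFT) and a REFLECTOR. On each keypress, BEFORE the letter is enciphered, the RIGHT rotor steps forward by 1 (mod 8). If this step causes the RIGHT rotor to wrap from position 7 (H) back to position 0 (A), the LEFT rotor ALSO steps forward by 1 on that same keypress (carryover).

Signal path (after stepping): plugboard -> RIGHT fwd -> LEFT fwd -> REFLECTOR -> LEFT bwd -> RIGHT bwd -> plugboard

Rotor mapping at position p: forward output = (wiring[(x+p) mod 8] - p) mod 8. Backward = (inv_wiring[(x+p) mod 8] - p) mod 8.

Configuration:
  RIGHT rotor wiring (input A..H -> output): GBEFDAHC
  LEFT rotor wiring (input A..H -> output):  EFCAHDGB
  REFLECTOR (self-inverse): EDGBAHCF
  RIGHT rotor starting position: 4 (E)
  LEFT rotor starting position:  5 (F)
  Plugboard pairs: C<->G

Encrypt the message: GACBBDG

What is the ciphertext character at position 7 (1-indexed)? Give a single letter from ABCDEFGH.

Char 1 ('G'): step: R->5, L=5; G->plug->C->R->F->L->F->refl->H->L'->D->R'->A->plug->A
Char 2 ('A'): step: R->6, L=5; A->plug->A->R->B->L->B->refl->D->L'->G->R'->E->plug->E
Char 3 ('C'): step: R->7, L=5; C->plug->G->R->B->L->B->refl->D->L'->G->R'->E->plug->E
Char 4 ('B'): step: R->0, L->6 (L advanced); B->plug->B->R->B->L->D->refl->B->L'->G->R'->A->plug->A
Char 5 ('B'): step: R->1, L=6; B->plug->B->R->D->L->H->refl->F->L'->H->R'->E->plug->E
Char 6 ('D'): step: R->2, L=6; D->plug->D->R->G->L->B->refl->D->L'->B->R'->C->plug->G
Char 7 ('G'): step: R->3, L=6; G->plug->C->R->F->L->C->refl->G->L'->C->R'->A->plug->A

A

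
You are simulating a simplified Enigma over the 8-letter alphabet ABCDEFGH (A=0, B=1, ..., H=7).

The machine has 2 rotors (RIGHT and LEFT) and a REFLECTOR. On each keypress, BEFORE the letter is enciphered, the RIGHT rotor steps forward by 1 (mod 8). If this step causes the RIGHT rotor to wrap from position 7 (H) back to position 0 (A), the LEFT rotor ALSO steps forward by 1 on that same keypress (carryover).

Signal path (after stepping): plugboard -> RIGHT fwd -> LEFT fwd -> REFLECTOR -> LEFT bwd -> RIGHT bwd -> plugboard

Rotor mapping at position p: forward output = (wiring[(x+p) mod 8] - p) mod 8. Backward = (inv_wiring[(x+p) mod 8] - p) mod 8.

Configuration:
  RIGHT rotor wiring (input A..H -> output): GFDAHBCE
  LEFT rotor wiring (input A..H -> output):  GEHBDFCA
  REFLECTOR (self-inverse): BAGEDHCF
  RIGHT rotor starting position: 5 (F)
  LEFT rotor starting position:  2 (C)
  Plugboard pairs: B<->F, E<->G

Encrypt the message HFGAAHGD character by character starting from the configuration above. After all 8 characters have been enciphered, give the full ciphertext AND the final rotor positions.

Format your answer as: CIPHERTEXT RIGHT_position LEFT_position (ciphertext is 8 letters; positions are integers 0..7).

Char 1 ('H'): step: R->6, L=2; H->plug->H->R->D->L->D->refl->E->L'->G->R'->B->plug->F
Char 2 ('F'): step: R->7, L=2; F->plug->B->R->H->L->C->refl->G->L'->F->R'->A->plug->A
Char 3 ('G'): step: R->0, L->3 (L advanced); G->plug->E->R->H->L->E->refl->D->L'->F->R'->B->plug->F
Char 4 ('A'): step: R->1, L=3; A->plug->A->R->E->L->F->refl->H->L'->D->R'->G->plug->E
Char 5 ('A'): step: R->2, L=3; A->plug->A->R->B->L->A->refl->B->L'->G->R'->B->plug->F
Char 6 ('H'): step: R->3, L=3; H->plug->H->R->A->L->G->refl->C->L'->C->R'->G->plug->E
Char 7 ('G'): step: R->4, L=3; G->plug->E->R->C->L->C->refl->G->L'->A->R'->D->plug->D
Char 8 ('D'): step: R->5, L=3; D->plug->D->R->B->L->A->refl->B->L'->G->R'->F->plug->B
Final: ciphertext=FAFEFEDB, RIGHT=5, LEFT=3

Answer: FAFEFEDB 5 3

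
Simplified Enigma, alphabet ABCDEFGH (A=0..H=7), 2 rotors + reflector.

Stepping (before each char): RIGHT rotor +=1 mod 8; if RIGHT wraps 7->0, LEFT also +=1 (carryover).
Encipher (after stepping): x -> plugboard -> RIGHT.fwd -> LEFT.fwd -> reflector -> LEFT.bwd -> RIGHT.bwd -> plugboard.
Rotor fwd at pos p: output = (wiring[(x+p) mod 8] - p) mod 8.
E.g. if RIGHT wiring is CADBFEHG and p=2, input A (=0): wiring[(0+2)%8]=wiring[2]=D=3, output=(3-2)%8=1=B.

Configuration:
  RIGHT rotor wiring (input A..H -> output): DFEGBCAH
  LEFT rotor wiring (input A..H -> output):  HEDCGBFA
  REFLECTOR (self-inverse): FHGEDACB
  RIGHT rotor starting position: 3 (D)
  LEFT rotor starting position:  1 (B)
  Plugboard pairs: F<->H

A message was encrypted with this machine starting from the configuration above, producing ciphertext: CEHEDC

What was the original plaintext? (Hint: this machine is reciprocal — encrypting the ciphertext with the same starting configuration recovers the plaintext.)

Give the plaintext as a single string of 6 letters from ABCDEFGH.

Answer: DACFEH

Derivation:
Char 1 ('C'): step: R->4, L=1; C->plug->C->R->E->L->A->refl->F->L'->D->R'->D->plug->D
Char 2 ('E'): step: R->5, L=1; E->plug->E->R->A->L->D->refl->E->L'->F->R'->A->plug->A
Char 3 ('H'): step: R->6, L=1; H->plug->F->R->A->L->D->refl->E->L'->F->R'->C->plug->C
Char 4 ('E'): step: R->7, L=1; E->plug->E->R->H->L->G->refl->C->L'->B->R'->H->plug->F
Char 5 ('D'): step: R->0, L->2 (L advanced); D->plug->D->R->G->L->F->refl->A->L'->B->R'->E->plug->E
Char 6 ('C'): step: R->1, L=2; C->plug->C->R->F->L->G->refl->C->L'->H->R'->F->plug->H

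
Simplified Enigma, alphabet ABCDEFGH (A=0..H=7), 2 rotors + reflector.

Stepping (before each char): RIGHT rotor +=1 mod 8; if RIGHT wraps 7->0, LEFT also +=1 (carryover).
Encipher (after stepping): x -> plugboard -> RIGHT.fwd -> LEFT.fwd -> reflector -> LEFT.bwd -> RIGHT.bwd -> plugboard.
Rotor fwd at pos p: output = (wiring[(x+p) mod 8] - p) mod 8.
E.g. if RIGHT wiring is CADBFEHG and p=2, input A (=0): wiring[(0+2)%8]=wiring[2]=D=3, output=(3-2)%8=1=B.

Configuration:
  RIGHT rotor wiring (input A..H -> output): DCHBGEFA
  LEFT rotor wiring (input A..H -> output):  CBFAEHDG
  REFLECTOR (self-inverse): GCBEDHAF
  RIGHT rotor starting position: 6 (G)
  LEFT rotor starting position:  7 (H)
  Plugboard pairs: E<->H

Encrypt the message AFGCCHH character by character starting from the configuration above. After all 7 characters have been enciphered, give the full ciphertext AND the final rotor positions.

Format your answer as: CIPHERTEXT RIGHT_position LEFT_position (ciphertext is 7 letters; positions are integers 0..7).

Answer: FHHFFGF 5 0

Derivation:
Char 1 ('A'): step: R->7, L=7; A->plug->A->R->B->L->D->refl->E->L'->H->R'->F->plug->F
Char 2 ('F'): step: R->0, L->0 (L advanced); F->plug->F->R->E->L->E->refl->D->L'->G->R'->E->plug->H
Char 3 ('G'): step: R->1, L=0; G->plug->G->R->H->L->G->refl->A->L'->D->R'->E->plug->H
Char 4 ('C'): step: R->2, L=0; C->plug->C->R->E->L->E->refl->D->L'->G->R'->F->plug->F
Char 5 ('C'): step: R->3, L=0; C->plug->C->R->B->L->B->refl->C->L'->A->R'->F->plug->F
Char 6 ('H'): step: R->4, L=0; H->plug->E->R->H->L->G->refl->A->L'->D->R'->G->plug->G
Char 7 ('H'): step: R->5, L=0; H->plug->E->R->F->L->H->refl->F->L'->C->R'->F->plug->F
Final: ciphertext=FHHFFGF, RIGHT=5, LEFT=0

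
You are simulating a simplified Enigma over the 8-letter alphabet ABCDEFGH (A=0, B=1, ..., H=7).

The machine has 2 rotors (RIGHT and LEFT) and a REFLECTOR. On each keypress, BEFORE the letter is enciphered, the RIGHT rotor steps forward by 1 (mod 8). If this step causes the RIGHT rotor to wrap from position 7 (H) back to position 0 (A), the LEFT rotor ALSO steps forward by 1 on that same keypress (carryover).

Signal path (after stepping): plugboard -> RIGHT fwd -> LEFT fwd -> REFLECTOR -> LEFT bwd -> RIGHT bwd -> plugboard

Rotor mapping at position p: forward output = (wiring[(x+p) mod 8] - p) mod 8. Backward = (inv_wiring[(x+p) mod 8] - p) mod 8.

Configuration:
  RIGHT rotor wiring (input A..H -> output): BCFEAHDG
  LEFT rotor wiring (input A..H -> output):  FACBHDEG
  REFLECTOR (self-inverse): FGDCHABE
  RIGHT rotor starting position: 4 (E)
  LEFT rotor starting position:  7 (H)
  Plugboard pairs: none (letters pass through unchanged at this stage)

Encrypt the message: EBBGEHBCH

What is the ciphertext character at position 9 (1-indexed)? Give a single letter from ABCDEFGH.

Char 1 ('E'): step: R->5, L=7; E->plug->E->R->F->L->A->refl->F->L'->H->R'->G->plug->G
Char 2 ('B'): step: R->6, L=7; B->plug->B->R->A->L->H->refl->E->L'->G->R'->F->plug->F
Char 3 ('B'): step: R->7, L=7; B->plug->B->R->C->L->B->refl->G->L'->B->R'->F->plug->F
Char 4 ('G'): step: R->0, L->0 (L advanced); G->plug->G->R->D->L->B->refl->G->L'->H->R'->F->plug->F
Char 5 ('E'): step: R->1, L=0; E->plug->E->R->G->L->E->refl->H->L'->E->R'->B->plug->B
Char 6 ('H'): step: R->2, L=0; H->plug->H->R->A->L->F->refl->A->L'->B->R'->E->plug->E
Char 7 ('B'): step: R->3, L=0; B->plug->B->R->F->L->D->refl->C->L'->C->R'->H->plug->H
Char 8 ('C'): step: R->4, L=0; C->plug->C->R->H->L->G->refl->B->L'->D->R'->B->plug->B
Char 9 ('H'): step: R->5, L=0; H->plug->H->R->D->L->B->refl->G->L'->H->R'->G->plug->G

G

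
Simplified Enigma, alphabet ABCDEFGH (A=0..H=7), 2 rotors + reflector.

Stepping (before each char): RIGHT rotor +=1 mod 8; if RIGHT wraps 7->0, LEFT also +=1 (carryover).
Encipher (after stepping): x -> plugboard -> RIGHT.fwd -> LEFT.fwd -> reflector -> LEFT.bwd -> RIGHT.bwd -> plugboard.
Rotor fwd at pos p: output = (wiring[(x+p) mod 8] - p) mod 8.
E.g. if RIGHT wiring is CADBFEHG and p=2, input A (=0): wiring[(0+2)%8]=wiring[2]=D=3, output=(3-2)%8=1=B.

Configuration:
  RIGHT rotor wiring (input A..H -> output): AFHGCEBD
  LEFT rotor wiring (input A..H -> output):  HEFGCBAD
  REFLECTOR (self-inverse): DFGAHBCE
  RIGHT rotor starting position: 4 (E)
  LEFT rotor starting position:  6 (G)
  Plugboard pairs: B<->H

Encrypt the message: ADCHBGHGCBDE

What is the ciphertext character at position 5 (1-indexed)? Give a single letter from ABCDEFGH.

Char 1 ('A'): step: R->5, L=6; A->plug->A->R->H->L->D->refl->A->L'->F->R'->H->plug->B
Char 2 ('D'): step: R->6, L=6; D->plug->D->R->H->L->D->refl->A->L'->F->R'->B->plug->H
Char 3 ('C'): step: R->7, L=6; C->plug->C->R->G->L->E->refl->H->L'->E->R'->A->plug->A
Char 4 ('H'): step: R->0, L->7 (L advanced); H->plug->B->R->F->L->D->refl->A->L'->B->R'->G->plug->G
Char 5 ('B'): step: R->1, L=7; B->plug->H->R->H->L->B->refl->F->L'->C->R'->G->plug->G

G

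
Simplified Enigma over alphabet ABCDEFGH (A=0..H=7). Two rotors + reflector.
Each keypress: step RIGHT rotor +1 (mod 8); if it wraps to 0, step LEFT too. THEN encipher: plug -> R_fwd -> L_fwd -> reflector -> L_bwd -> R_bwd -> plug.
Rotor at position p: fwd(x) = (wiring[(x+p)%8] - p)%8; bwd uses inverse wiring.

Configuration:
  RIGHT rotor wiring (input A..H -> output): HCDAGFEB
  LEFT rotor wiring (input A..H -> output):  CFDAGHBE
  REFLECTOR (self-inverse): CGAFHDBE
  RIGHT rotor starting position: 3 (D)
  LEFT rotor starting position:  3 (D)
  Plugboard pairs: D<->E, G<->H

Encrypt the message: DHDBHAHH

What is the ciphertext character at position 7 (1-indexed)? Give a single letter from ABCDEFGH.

Char 1 ('D'): step: R->4, L=3; D->plug->E->R->D->L->G->refl->B->L'->E->R'->H->plug->G
Char 2 ('H'): step: R->5, L=3; H->plug->G->R->D->L->G->refl->B->L'->E->R'->C->plug->C
Char 3 ('D'): step: R->6, L=3; D->plug->E->R->F->L->H->refl->E->L'->C->R'->F->plug->F
Char 4 ('B'): step: R->7, L=3; B->plug->B->R->A->L->F->refl->D->L'->B->R'->E->plug->D
Char 5 ('H'): step: R->0, L->4 (L advanced); H->plug->G->R->E->L->G->refl->B->L'->F->R'->F->plug->F
Char 6 ('A'): step: R->1, L=4; A->plug->A->R->B->L->D->refl->F->L'->C->R'->B->plug->B
Char 7 ('H'): step: R->2, L=4; H->plug->G->R->F->L->B->refl->G->L'->E->R'->C->plug->C

C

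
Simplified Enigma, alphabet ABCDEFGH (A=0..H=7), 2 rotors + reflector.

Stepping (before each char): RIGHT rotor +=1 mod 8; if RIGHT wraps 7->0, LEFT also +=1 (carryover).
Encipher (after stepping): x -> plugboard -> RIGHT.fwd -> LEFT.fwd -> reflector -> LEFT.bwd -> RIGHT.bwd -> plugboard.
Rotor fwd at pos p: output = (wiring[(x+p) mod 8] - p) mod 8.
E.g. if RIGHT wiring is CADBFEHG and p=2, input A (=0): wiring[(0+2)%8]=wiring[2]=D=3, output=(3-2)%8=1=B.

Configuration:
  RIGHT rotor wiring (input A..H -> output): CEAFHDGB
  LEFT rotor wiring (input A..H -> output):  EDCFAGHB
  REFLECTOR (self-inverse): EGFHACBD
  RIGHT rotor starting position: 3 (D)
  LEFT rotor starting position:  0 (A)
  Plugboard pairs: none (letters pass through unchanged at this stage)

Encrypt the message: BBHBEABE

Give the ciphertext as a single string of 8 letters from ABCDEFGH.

Char 1 ('B'): step: R->4, L=0; B->plug->B->R->H->L->B->refl->G->L'->F->R'->D->plug->D
Char 2 ('B'): step: R->5, L=0; B->plug->B->R->B->L->D->refl->H->L'->G->R'->A->plug->A
Char 3 ('H'): step: R->6, L=0; H->plug->H->R->F->L->G->refl->B->L'->H->R'->F->plug->F
Char 4 ('B'): step: R->7, L=0; B->plug->B->R->D->L->F->refl->C->L'->C->R'->A->plug->A
Char 5 ('E'): step: R->0, L->1 (L advanced); E->plug->E->R->H->L->D->refl->H->L'->D->R'->F->plug->F
Char 6 ('A'): step: R->1, L=1; A->plug->A->R->D->L->H->refl->D->L'->H->R'->B->plug->B
Char 7 ('B'): step: R->2, L=1; B->plug->B->R->D->L->H->refl->D->L'->H->R'->F->plug->F
Char 8 ('E'): step: R->3, L=1; E->plug->E->R->G->L->A->refl->E->L'->C->R'->A->plug->A

Answer: DAFAFBFA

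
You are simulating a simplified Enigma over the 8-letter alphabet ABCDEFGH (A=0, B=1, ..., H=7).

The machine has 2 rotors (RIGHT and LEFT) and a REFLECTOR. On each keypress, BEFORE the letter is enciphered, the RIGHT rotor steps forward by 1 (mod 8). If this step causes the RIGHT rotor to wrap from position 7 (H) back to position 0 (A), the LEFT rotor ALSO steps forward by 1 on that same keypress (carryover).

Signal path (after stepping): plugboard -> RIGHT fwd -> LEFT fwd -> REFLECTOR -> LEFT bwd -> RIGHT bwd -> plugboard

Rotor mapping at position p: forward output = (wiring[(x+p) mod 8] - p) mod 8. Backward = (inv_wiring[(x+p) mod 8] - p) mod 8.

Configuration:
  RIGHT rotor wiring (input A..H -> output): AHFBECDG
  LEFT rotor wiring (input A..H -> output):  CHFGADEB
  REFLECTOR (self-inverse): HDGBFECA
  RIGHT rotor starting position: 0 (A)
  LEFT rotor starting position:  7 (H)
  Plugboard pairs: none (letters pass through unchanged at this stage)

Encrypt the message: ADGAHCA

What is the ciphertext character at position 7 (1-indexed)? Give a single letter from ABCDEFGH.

Char 1 ('A'): step: R->1, L=7; A->plug->A->R->G->L->E->refl->F->L'->H->R'->H->plug->H
Char 2 ('D'): step: R->2, L=7; D->plug->D->R->A->L->C->refl->G->L'->D->R'->A->plug->A
Char 3 ('G'): step: R->3, L=7; G->plug->G->R->E->L->H->refl->A->L'->C->R'->H->plug->H
Char 4 ('A'): step: R->4, L=7; A->plug->A->R->A->L->C->refl->G->L'->D->R'->F->plug->F
Char 5 ('H'): step: R->5, L=7; H->plug->H->R->H->L->F->refl->E->L'->G->R'->B->plug->B
Char 6 ('C'): step: R->6, L=7; C->plug->C->R->C->L->A->refl->H->L'->E->R'->H->plug->H
Char 7 ('A'): step: R->7, L=7; A->plug->A->R->H->L->F->refl->E->L'->G->R'->D->plug->D

D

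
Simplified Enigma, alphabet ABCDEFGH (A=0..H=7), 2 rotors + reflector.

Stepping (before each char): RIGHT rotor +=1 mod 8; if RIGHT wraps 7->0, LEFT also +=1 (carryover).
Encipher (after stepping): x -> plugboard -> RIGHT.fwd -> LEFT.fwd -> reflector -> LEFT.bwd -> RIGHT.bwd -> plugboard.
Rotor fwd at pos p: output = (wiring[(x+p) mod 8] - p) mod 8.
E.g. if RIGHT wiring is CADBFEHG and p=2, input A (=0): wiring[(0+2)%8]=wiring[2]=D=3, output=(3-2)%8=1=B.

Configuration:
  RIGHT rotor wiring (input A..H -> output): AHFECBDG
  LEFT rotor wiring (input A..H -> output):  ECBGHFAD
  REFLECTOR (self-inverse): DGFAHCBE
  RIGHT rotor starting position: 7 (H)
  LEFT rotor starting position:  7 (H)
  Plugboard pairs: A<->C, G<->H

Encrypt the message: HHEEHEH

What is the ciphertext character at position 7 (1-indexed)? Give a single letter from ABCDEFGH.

Char 1 ('H'): step: R->0, L->0 (L advanced); H->plug->G->R->D->L->G->refl->B->L'->C->R'->E->plug->E
Char 2 ('H'): step: R->1, L=0; H->plug->G->R->F->L->F->refl->C->L'->B->R'->D->plug->D
Char 3 ('E'): step: R->2, L=0; E->plug->E->R->B->L->C->refl->F->L'->F->R'->H->plug->G
Char 4 ('E'): step: R->3, L=0; E->plug->E->R->D->L->G->refl->B->L'->C->R'->H->plug->G
Char 5 ('H'): step: R->4, L=0; H->plug->G->R->B->L->C->refl->F->L'->F->R'->B->plug->B
Char 6 ('E'): step: R->5, L=0; E->plug->E->R->C->L->B->refl->G->L'->D->R'->D->plug->D
Char 7 ('H'): step: R->6, L=0; H->plug->G->R->E->L->H->refl->E->L'->A->R'->B->plug->B

B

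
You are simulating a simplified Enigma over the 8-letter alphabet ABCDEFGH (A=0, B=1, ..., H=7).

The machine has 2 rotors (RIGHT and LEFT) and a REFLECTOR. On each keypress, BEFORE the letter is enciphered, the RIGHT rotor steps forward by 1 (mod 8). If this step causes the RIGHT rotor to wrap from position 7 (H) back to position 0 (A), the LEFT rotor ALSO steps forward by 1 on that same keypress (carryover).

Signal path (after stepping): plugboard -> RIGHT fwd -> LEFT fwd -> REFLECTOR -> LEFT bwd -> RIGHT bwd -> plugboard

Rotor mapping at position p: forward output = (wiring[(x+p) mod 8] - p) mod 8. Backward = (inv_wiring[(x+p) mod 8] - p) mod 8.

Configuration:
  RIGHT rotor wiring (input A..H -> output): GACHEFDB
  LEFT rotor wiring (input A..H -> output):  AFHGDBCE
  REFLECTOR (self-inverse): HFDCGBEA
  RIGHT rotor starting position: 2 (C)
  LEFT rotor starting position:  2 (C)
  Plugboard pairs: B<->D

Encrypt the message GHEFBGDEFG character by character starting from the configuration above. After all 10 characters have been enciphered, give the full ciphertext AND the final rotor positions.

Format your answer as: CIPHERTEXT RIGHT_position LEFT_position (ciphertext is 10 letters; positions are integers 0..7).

Answer: HFCGHHBBDA 4 3

Derivation:
Char 1 ('G'): step: R->3, L=2; G->plug->G->R->F->L->C->refl->D->L'->H->R'->H->plug->H
Char 2 ('H'): step: R->4, L=2; H->plug->H->R->D->L->H->refl->A->L'->E->R'->F->plug->F
Char 3 ('E'): step: R->5, L=2; E->plug->E->R->D->L->H->refl->A->L'->E->R'->C->plug->C
Char 4 ('F'): step: R->6, L=2; F->plug->F->R->B->L->E->refl->G->L'->G->R'->G->plug->G
Char 5 ('B'): step: R->7, L=2; B->plug->D->R->D->L->H->refl->A->L'->E->R'->H->plug->H
Char 6 ('G'): step: R->0, L->3 (L advanced); G->plug->G->R->D->L->H->refl->A->L'->B->R'->H->plug->H
Char 7 ('D'): step: R->1, L=3; D->plug->B->R->B->L->A->refl->H->L'->D->R'->D->plug->B
Char 8 ('E'): step: R->2, L=3; E->plug->E->R->B->L->A->refl->H->L'->D->R'->D->plug->B
Char 9 ('F'): step: R->3, L=3; F->plug->F->R->D->L->H->refl->A->L'->B->R'->B->plug->D
Char 10 ('G'): step: R->4, L=3; G->plug->G->R->G->L->C->refl->D->L'->A->R'->A->plug->A
Final: ciphertext=HFCGHHBBDA, RIGHT=4, LEFT=3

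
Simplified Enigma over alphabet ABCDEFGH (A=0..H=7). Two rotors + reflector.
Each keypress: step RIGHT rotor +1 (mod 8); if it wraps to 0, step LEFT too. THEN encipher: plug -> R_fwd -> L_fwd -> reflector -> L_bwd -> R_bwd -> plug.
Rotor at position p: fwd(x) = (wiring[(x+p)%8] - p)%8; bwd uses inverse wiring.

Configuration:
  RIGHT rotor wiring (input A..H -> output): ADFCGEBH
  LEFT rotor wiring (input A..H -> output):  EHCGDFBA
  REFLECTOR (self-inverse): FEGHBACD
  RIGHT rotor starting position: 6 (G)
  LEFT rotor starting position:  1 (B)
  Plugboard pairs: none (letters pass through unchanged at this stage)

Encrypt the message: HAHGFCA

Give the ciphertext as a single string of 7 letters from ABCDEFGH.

Char 1 ('H'): step: R->7, L=1; H->plug->H->R->C->L->F->refl->A->L'->F->R'->G->plug->G
Char 2 ('A'): step: R->0, L->2 (L advanced); A->plug->A->R->A->L->A->refl->F->L'->H->R'->H->plug->H
Char 3 ('H'): step: R->1, L=2; H->plug->H->R->H->L->F->refl->A->L'->A->R'->F->plug->F
Char 4 ('G'): step: R->2, L=2; G->plug->G->R->G->L->C->refl->G->L'->F->R'->F->plug->F
Char 5 ('F'): step: R->3, L=2; F->plug->F->R->F->L->G->refl->C->L'->G->R'->D->plug->D
Char 6 ('C'): step: R->4, L=2; C->plug->C->R->F->L->G->refl->C->L'->G->R'->H->plug->H
Char 7 ('A'): step: R->5, L=2; A->plug->A->R->H->L->F->refl->A->L'->A->R'->F->plug->F

Answer: GHFFDHF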